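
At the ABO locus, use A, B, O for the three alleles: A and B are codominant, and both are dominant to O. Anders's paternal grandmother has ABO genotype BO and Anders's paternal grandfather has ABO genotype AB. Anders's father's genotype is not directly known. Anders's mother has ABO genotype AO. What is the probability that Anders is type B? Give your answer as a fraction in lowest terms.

1/4

Anders's father's ABO genotype from BO × AB: 1/4 AB, 1/4 AO, 1/4 BB, 1/4 BO.
Crossing each possibility with the mother AO and summing P(type B): 1/4·1/4 + 1/4·0 + 1/4·1/2 + 1/4·1/4 = 1/4.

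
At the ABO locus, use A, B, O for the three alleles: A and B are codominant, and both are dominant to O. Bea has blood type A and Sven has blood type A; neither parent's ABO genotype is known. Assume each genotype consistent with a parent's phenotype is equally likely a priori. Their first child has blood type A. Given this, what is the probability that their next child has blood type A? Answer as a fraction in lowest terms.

Possible genotypes: Bea ∈ {AA, AO}; Sven ∈ {AA, AO}.
Weight each parental genotype pair by prior × P(type-A child):
  AA × AA: posterior weight 4/15; P(next child type A) = 1.
  AA × AO: posterior weight 4/15; P(next child type A) = 1.
  AO × AA: posterior weight 4/15; P(next child type A) = 1.
  AO × AO: posterior weight 1/5; P(next child type A) = 3/4.
Weighted sum = 19/20.

19/20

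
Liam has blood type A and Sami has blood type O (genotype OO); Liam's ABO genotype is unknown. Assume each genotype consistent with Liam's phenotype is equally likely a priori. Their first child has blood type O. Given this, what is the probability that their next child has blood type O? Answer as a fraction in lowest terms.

Possible genotypes: Liam ∈ {AA, AO}; Sami ∈ {OO}.
Weight each parental genotype pair by prior × P(type-O child):
  AO × OO: posterior weight 1; P(next child type O) = 1/2.
Weighted sum = 1/2.

1/2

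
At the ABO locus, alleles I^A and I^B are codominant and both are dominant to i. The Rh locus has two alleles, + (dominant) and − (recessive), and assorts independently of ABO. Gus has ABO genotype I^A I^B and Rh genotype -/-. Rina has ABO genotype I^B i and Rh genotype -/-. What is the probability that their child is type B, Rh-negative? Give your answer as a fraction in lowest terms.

1/2

ABO cross I^A I^B × I^B i → offspring phenotypes: 1/4 A, 1/2 B, 1/4 AB.
Rh cross -/- × -/- → 1 Rh-.
Independent loci: P(type B, Rh-negative) = 1/2 × 1 = 1/2.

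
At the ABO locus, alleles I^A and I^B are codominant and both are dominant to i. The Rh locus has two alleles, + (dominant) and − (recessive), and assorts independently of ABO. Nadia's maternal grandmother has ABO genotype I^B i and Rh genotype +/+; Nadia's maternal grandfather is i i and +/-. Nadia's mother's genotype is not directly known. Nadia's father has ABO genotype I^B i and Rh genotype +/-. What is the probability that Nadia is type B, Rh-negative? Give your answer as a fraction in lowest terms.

Nadia's mother's ABO genotype from I^B i × i i: 1/2 I^B i, 1/2 i i.
Crossing each possibility with the father I^B i and summing P(type B): 1/2·3/4 + 1/2·1/2 = 5/8.
Similarly for Rh via the mother's Rh distribution: P(Rh-) = 1/8.
Independent loci: 5/8 × 1/8 = 5/64.

5/64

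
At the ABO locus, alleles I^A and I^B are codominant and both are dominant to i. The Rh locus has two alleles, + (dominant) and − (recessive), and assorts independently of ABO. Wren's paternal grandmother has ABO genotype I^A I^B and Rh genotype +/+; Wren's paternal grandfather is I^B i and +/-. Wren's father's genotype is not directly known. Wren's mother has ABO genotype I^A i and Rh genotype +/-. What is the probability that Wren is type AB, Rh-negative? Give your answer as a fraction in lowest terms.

Wren's father's ABO genotype from I^A I^B × I^B i: 1/4 I^A I^B, 1/4 I^A i, 1/4 I^B I^B, 1/4 I^B i.
Crossing each possibility with the mother I^A i and summing P(type AB): 1/4·1/4 + 1/4·0 + 1/4·1/2 + 1/4·1/4 = 1/4.
Similarly for Rh via the father's Rh distribution: P(Rh-) = 1/8.
Independent loci: 1/4 × 1/8 = 1/32.

1/32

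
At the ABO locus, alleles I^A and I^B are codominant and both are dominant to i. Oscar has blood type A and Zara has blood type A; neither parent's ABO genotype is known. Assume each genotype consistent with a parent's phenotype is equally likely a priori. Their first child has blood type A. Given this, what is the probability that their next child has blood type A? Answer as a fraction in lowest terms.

19/20

Possible genotypes: Oscar ∈ {I^A I^A, I^A i}; Zara ∈ {I^A I^A, I^A i}.
Weight each parental genotype pair by prior × P(type-A child):
  I^A I^A × I^A I^A: posterior weight 4/15; P(next child type A) = 1.
  I^A I^A × I^A i: posterior weight 4/15; P(next child type A) = 1.
  I^A i × I^A I^A: posterior weight 4/15; P(next child type A) = 1.
  I^A i × I^A i: posterior weight 1/5; P(next child type A) = 3/4.
Weighted sum = 19/20.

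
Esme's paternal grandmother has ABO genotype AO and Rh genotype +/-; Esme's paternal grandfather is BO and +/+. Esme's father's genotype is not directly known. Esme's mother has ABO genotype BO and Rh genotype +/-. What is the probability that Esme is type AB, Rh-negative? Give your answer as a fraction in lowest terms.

Esme's father's ABO genotype from AO × BO: 1/4 AB, 1/4 AO, 1/4 BO, 1/4 OO.
Crossing each possibility with the mother BO and summing P(type AB): 1/4·1/4 + 1/4·1/4 + 1/4·0 + 1/4·0 = 1/8.
Similarly for Rh via the father's Rh distribution: P(Rh-) = 1/8.
Independent loci: 1/8 × 1/8 = 1/64.

1/64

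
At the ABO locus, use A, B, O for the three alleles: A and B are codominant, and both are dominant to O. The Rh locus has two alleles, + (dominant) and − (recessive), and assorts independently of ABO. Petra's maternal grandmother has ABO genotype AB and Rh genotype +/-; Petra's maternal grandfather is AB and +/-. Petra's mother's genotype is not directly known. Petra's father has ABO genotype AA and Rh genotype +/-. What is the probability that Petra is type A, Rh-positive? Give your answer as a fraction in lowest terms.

Petra's mother's ABO genotype from AB × AB: 1/4 AA, 1/2 AB, 1/4 BB.
Crossing each possibility with the father AA and summing P(type A): 1/4·1 + 1/2·1/2 + 1/4·0 = 1/2.
Similarly for Rh via the mother's Rh distribution: P(Rh+) = 3/4.
Independent loci: 1/2 × 3/4 = 3/8.

3/8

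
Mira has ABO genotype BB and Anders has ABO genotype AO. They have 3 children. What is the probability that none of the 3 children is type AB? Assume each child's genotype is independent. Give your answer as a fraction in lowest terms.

1/8

ABO cross BB × AO → 1/2 B, 1/2 AB.
So P(type AB) = 1/2 per child.
P(not type AB) = 1/2 for one child; (1/2)^3 = 1/8.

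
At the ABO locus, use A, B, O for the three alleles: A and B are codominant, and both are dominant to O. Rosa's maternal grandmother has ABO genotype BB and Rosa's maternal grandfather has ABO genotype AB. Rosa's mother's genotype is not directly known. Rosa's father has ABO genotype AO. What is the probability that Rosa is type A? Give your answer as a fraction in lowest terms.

Rosa's mother's ABO genotype from BB × AB: 1/2 AB, 1/2 BB.
Crossing each possibility with the father AO and summing P(type A): 1/2·1/2 + 1/2·0 = 1/4.

1/4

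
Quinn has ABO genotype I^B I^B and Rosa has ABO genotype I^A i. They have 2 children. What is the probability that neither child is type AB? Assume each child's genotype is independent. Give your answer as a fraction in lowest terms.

ABO cross I^B I^B × I^A i → 1/2 B, 1/2 AB.
So P(type AB) = 1/2 per child.
P(not type AB) = 1/2 for one child; (1/2)^2 = 1/4.

1/4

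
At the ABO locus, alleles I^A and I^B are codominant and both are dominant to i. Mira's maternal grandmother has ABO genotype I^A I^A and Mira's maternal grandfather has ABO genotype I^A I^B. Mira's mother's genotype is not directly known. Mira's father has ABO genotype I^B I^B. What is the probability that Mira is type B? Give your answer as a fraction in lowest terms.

Mira's mother's ABO genotype from I^A I^A × I^A I^B: 1/2 I^A I^A, 1/2 I^A I^B.
Crossing each possibility with the father I^B I^B and summing P(type B): 1/2·0 + 1/2·1/2 = 1/4.

1/4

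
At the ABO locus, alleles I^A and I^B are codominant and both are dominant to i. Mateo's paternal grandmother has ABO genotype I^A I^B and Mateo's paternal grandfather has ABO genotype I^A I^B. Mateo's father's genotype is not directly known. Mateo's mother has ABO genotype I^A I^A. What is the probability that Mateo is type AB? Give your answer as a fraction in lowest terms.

Mateo's father's ABO genotype from I^A I^B × I^A I^B: 1/4 I^A I^A, 1/2 I^A I^B, 1/4 I^B I^B.
Crossing each possibility with the mother I^A I^A and summing P(type AB): 1/4·0 + 1/2·1/2 + 1/4·1 = 1/2.

1/2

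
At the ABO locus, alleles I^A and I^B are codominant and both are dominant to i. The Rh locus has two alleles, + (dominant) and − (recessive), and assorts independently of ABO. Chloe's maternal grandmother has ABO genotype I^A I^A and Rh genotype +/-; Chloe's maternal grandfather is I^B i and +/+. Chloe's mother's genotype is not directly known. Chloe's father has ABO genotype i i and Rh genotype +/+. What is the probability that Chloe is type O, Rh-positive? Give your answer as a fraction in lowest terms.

Chloe's mother's ABO genotype from I^A I^A × I^B i: 1/2 I^A I^B, 1/2 I^A i.
Crossing each possibility with the father i i and summing P(type O): 1/2·0 + 1/2·1/2 = 1/4.
Similarly for Rh via the mother's Rh distribution: P(Rh+) = 1.
Independent loci: 1/4 × 1 = 1/4.

1/4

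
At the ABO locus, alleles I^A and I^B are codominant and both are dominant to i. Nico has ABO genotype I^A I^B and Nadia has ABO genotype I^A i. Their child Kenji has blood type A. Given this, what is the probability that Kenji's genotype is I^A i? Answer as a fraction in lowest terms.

1/2

Cross I^A I^B × I^A i → 1/4 I^A I^A, 1/4 I^A I^B, 1/4 I^A i, 1/4 I^B i.
Type-A genotypes among offspring: I^A I^A (1/4), I^A i (1/4); total 1/2.
P(I^A i | type A) = (1/4) / (1/2) = 1/2.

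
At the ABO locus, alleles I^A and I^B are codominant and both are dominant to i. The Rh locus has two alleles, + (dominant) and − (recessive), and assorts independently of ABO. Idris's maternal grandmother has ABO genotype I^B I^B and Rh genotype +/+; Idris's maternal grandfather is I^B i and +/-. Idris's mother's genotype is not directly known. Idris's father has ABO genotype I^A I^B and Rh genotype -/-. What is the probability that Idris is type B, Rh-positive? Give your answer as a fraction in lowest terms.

Idris's mother's ABO genotype from I^B I^B × I^B i: 1/2 I^B I^B, 1/2 I^B i.
Crossing each possibility with the father I^A I^B and summing P(type B): 1/2·1/2 + 1/2·1/2 = 1/2.
Similarly for Rh via the mother's Rh distribution: P(Rh+) = 3/4.
Independent loci: 1/2 × 3/4 = 3/8.

3/8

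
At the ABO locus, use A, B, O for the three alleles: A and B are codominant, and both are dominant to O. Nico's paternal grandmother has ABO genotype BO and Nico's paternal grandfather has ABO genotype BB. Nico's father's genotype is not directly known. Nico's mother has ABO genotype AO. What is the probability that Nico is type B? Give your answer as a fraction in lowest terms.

3/8

Nico's father's ABO genotype from BO × BB: 1/2 BB, 1/2 BO.
Crossing each possibility with the mother AO and summing P(type B): 1/2·1/2 + 1/2·1/4 = 3/8.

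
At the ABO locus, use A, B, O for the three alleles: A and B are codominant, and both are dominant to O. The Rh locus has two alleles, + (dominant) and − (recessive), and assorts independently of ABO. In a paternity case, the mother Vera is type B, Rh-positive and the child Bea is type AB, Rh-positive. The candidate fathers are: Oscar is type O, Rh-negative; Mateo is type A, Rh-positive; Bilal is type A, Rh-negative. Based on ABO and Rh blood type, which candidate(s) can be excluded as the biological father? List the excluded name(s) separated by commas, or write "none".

A candidate is excluded only if no genotype consistent with his phenotype could produce a type AB, Rh-positive child with a type B, Rh-positive mother.
Oscar (type O, Rh-): no genotype consistent with that phenotype can produce a type-AB Rh+ child with a type-B mother.

Oscar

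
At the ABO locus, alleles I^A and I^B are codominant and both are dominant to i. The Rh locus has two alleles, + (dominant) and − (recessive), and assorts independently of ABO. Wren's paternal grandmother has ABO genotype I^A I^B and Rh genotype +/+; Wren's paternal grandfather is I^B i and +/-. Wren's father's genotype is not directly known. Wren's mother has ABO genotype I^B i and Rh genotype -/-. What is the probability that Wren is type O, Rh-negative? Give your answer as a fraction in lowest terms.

1/32

Wren's father's ABO genotype from I^A I^B × I^B i: 1/4 I^A I^B, 1/4 I^A i, 1/4 I^B I^B, 1/4 I^B i.
Crossing each possibility with the mother I^B i and summing P(type O): 1/4·0 + 1/4·1/4 + 1/4·0 + 1/4·1/4 = 1/8.
Similarly for Rh via the father's Rh distribution: P(Rh-) = 1/4.
Independent loci: 1/8 × 1/4 = 1/32.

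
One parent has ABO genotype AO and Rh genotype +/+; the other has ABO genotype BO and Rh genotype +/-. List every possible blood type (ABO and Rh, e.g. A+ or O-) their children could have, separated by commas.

Gametes from AO × BO give offspring ABO genotypes AB, AO, BO, OO, i.e. phenotypes O, A, B, AB.
Rh cross +/+ × +/- → phenotypes Rh+.
Combining independently: O+, A+, B+, AB+.

O+, A+, B+, AB+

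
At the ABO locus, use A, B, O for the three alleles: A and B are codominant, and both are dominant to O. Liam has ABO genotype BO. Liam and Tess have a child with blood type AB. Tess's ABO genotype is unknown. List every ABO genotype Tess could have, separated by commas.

For each candidate genotype of Tess, check whether crossing it with BO can produce every observed child phenotype.
  AA → possible child types {A, AB} ✓
  AB → possible child types {A, B, AB} ✓
  AO → possible child types {O, A, B, AB} ✓
  BB → possible child types {B} ✗
  BO → possible child types {O, B} ✗
  OO → possible child types {O, B} ✗

AA, AB, AO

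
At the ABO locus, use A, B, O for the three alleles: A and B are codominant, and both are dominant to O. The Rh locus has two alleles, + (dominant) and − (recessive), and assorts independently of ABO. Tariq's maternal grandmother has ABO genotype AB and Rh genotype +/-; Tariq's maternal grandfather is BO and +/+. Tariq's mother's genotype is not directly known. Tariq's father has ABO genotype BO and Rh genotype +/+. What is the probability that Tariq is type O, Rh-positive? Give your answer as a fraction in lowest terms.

Tariq's mother's ABO genotype from AB × BO: 1/4 AB, 1/4 AO, 1/4 BB, 1/4 BO.
Crossing each possibility with the father BO and summing P(type O): 1/4·0 + 1/4·1/4 + 1/4·0 + 1/4·1/4 = 1/8.
Similarly for Rh via the mother's Rh distribution: P(Rh+) = 1.
Independent loci: 1/8 × 1 = 1/8.

1/8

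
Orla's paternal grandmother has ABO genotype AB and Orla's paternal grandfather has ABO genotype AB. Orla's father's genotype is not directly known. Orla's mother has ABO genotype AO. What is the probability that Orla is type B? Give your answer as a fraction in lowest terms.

1/4

Orla's father's ABO genotype from AB × AB: 1/4 AA, 1/2 AB, 1/4 BB.
Crossing each possibility with the mother AO and summing P(type B): 1/4·0 + 1/2·1/4 + 1/4·1/2 = 1/4.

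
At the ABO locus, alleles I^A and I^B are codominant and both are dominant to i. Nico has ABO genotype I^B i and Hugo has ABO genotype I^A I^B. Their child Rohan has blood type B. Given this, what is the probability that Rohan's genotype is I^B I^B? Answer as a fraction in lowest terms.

1/2

Cross I^B i × I^A I^B → 1/4 I^A I^B, 1/4 I^A i, 1/4 I^B I^B, 1/4 I^B i.
Type-B genotypes among offspring: I^B I^B (1/4), I^B i (1/4); total 1/2.
P(I^B I^B | type B) = (1/4) / (1/2) = 1/2.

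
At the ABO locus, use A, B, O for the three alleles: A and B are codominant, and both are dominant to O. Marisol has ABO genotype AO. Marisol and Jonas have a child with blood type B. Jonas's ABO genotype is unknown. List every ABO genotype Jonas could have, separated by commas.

AB, BB, BO

For each candidate genotype of Jonas, check whether crossing it with AO can produce every observed child phenotype.
  AA → possible child types {A} ✗
  AB → possible child types {A, B, AB} ✓
  AO → possible child types {O, A} ✗
  BB → possible child types {B, AB} ✓
  BO → possible child types {O, A, B, AB} ✓
  OO → possible child types {O, A} ✗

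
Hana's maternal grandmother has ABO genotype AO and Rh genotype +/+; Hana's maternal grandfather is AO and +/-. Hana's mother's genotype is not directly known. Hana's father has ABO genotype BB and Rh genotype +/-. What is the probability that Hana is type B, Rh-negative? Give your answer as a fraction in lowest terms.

1/16

Hana's mother's ABO genotype from AO × AO: 1/4 AA, 1/2 AO, 1/4 OO.
Crossing each possibility with the father BB and summing P(type B): 1/4·0 + 1/2·1/2 + 1/4·1 = 1/2.
Similarly for Rh via the mother's Rh distribution: P(Rh-) = 1/8.
Independent loci: 1/2 × 1/8 = 1/16.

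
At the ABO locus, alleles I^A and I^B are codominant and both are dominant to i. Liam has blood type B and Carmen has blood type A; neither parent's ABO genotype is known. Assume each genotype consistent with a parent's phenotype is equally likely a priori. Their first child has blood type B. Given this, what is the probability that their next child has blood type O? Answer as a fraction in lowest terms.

1/12

Possible genotypes: Liam ∈ {I^B I^B, I^B i}; Carmen ∈ {I^A I^A, I^A i}.
Weight each parental genotype pair by prior × P(type-B child):
  I^B I^B × I^A i: posterior weight 2/3; P(next child type O) = 0.
  I^B i × I^A i: posterior weight 1/3; P(next child type O) = 1/4.
Weighted sum = 1/12.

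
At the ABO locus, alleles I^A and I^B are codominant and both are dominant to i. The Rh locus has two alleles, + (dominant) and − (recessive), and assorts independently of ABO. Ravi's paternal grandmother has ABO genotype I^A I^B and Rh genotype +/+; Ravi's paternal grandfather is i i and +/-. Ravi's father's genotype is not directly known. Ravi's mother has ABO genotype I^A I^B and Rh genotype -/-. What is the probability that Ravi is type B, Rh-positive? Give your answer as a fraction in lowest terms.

Ravi's father's ABO genotype from I^A I^B × i i: 1/2 I^A i, 1/2 I^B i.
Crossing each possibility with the mother I^A I^B and summing P(type B): 1/2·1/4 + 1/2·1/2 = 3/8.
Similarly for Rh via the father's Rh distribution: P(Rh+) = 3/4.
Independent loci: 3/8 × 3/4 = 9/32.

9/32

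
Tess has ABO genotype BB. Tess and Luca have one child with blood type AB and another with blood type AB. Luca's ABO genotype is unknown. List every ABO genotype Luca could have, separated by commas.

AA, AB, AO

For each candidate genotype of Luca, check whether crossing it with BB can produce every observed child phenotype.
  AA → possible child types {AB} ✓
  AB → possible child types {B, AB} ✓
  AO → possible child types {B, AB} ✓
  BB → possible child types {B} ✗
  BO → possible child types {B} ✗
  OO → possible child types {B} ✗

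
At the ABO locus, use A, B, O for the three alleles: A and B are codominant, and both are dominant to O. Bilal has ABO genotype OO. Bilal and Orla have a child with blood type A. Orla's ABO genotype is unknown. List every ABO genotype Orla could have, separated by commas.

AA, AB, AO

For each candidate genotype of Orla, check whether crossing it with OO can produce every observed child phenotype.
  AA → possible child types {A} ✓
  AB → possible child types {A, B} ✓
  AO → possible child types {O, A} ✓
  BB → possible child types {B} ✗
  BO → possible child types {O, B} ✗
  OO → possible child types {O} ✗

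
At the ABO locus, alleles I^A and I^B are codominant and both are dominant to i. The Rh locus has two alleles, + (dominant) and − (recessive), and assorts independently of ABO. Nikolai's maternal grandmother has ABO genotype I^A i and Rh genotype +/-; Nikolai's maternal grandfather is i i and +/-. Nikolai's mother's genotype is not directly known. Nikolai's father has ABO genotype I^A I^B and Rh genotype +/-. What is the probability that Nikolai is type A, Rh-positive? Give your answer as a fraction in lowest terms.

3/8

Nikolai's mother's ABO genotype from I^A i × i i: 1/2 I^A i, 1/2 i i.
Crossing each possibility with the father I^A I^B and summing P(type A): 1/2·1/2 + 1/2·1/2 = 1/2.
Similarly for Rh via the mother's Rh distribution: P(Rh+) = 3/4.
Independent loci: 1/2 × 3/4 = 3/8.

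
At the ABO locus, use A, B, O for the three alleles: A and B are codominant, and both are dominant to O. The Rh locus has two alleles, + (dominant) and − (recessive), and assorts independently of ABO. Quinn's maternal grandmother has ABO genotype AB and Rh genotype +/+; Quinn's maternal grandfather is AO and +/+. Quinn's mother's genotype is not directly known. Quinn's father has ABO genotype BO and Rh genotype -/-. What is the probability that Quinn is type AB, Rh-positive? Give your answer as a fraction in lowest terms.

1/4

Quinn's mother's ABO genotype from AB × AO: 1/4 AA, 1/4 AB, 1/4 AO, 1/4 BO.
Crossing each possibility with the father BO and summing P(type AB): 1/4·1/2 + 1/4·1/4 + 1/4·1/4 + 1/4·0 = 1/4.
Similarly for Rh via the mother's Rh distribution: P(Rh+) = 1.
Independent loci: 1/4 × 1 = 1/4.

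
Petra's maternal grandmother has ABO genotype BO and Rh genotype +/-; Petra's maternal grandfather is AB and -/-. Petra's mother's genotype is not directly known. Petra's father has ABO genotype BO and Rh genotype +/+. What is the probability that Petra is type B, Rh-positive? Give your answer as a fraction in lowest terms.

5/8

Petra's mother's ABO genotype from BO × AB: 1/4 AB, 1/4 AO, 1/4 BB, 1/4 BO.
Crossing each possibility with the father BO and summing P(type B): 1/4·1/2 + 1/4·1/4 + 1/4·1 + 1/4·3/4 = 5/8.
Similarly for Rh via the mother's Rh distribution: P(Rh+) = 1.
Independent loci: 5/8 × 1 = 5/8.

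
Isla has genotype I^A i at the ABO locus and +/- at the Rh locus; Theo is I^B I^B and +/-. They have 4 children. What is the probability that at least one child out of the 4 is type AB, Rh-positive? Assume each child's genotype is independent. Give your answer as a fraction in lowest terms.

ABO cross I^A i × I^B I^B → 1/2 B, 1/2 AB.
Rh cross +/- × +/- → 3/4 Rh+, 1/4 Rh-; so P(type AB, Rh-positive) = 1/2 × 3/4 = 3/8 per child.
P(none) = (5/8)^4 = 625/4096; P(at least one) = 1 − 625/4096 = 3471/4096.

3471/4096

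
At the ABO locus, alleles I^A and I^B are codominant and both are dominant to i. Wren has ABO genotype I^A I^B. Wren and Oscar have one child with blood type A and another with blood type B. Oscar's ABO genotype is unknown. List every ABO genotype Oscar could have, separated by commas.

I^A I^B, I^A i, I^B i, i i

For each candidate genotype of Oscar, check whether crossing it with I^A I^B can produce every observed child phenotype.
  I^A I^A → possible child types {A, AB} ✗
  I^A I^B → possible child types {A, B, AB} ✓
  I^A i → possible child types {A, B, AB} ✓
  I^B I^B → possible child types {B, AB} ✗
  I^B i → possible child types {A, B, AB} ✓
  i i → possible child types {A, B} ✓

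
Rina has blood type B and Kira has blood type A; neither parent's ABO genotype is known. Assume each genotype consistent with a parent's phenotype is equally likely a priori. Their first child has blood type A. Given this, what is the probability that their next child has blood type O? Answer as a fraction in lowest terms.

Possible genotypes: Rina ∈ {BB, BO}; Kira ∈ {AA, AO}.
Weight each parental genotype pair by prior × P(type-A child):
  BO × AA: posterior weight 2/3; P(next child type O) = 0.
  BO × AO: posterior weight 1/3; P(next child type O) = 1/4.
Weighted sum = 1/12.

1/12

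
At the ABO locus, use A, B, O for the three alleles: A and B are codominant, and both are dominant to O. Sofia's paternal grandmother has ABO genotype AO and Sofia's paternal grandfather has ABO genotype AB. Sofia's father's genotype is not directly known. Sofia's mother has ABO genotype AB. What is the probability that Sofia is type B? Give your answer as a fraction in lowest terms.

Sofia's father's ABO genotype from AO × AB: 1/4 AA, 1/4 AB, 1/4 AO, 1/4 BO.
Crossing each possibility with the mother AB and summing P(type B): 1/4·0 + 1/4·1/4 + 1/4·1/4 + 1/4·1/2 = 1/4.

1/4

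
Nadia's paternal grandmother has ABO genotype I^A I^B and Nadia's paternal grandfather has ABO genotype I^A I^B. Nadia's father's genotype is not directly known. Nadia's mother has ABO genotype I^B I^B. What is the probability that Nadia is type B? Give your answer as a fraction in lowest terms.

1/2

Nadia's father's ABO genotype from I^A I^B × I^A I^B: 1/4 I^A I^A, 1/2 I^A I^B, 1/4 I^B I^B.
Crossing each possibility with the mother I^B I^B and summing P(type B): 1/4·0 + 1/2·1/2 + 1/4·1 = 1/2.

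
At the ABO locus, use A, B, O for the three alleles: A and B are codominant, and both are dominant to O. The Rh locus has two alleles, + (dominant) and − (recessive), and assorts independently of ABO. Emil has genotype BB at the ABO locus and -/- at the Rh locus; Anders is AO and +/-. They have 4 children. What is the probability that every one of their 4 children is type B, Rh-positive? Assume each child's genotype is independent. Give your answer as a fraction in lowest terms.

ABO cross BB × AO → 1/2 B, 1/2 AB.
Rh cross -/- × +/- → 1/2 Rh+, 1/2 Rh-; so P(type B, Rh-positive) = 1/2 × 1/2 = 1/4 per child.
All 4 independent: (1/4)^4 = 1/256.

1/256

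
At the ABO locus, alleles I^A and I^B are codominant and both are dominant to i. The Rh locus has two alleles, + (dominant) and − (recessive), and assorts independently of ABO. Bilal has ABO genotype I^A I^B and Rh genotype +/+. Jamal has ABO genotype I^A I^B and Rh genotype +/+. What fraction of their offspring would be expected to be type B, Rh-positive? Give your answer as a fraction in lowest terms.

1/4

ABO cross I^A I^B × I^A I^B → offspring phenotypes: 1/4 A, 1/4 B, 1/2 AB.
Rh cross +/+ × +/+ → 1 Rh+.
Independent loci: P(type B, Rh-positive) = 1/4 × 1 = 1/4.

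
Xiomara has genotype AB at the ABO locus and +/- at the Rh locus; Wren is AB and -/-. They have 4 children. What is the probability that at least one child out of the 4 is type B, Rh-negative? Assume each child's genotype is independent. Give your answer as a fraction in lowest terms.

ABO cross AB × AB → 1/4 A, 1/4 B, 1/2 AB.
Rh cross +/- × -/- → 1/2 Rh+, 1/2 Rh-; so P(type B, Rh-negative) = 1/4 × 1/2 = 1/8 per child.
P(none) = (7/8)^4 = 2401/4096; P(at least one) = 1 − 2401/4096 = 1695/4096.

1695/4096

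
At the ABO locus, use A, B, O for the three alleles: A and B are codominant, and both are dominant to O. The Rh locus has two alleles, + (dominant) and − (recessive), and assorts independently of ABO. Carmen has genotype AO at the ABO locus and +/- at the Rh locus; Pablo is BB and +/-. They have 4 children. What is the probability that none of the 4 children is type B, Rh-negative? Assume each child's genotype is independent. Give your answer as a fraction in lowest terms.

ABO cross AO × BB → 1/2 B, 1/2 AB.
Rh cross +/- × +/- → 3/4 Rh+, 1/4 Rh-; so P(type B, Rh-negative) = 1/2 × 1/4 = 1/8 per child.
P(not type B, Rh-negative) = 7/8 for one child; (7/8)^4 = 2401/4096.

2401/4096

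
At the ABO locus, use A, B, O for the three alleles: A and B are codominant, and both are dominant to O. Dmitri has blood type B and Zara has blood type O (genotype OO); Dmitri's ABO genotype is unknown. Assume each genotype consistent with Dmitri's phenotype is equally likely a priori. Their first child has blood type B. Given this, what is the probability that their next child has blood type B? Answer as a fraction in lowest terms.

Possible genotypes: Dmitri ∈ {BB, BO}; Zara ∈ {OO}.
Weight each parental genotype pair by prior × P(type-B child):
  BB × OO: posterior weight 2/3; P(next child type B) = 1.
  BO × OO: posterior weight 1/3; P(next child type B) = 1/2.
Weighted sum = 5/6.

5/6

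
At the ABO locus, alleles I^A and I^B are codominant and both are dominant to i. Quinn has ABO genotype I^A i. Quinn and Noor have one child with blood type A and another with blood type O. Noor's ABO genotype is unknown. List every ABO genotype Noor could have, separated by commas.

I^A i, I^B i, i i

For each candidate genotype of Noor, check whether crossing it with I^A i can produce every observed child phenotype.
  I^A I^A → possible child types {A} ✗
  I^A I^B → possible child types {A, B, AB} ✗
  I^A i → possible child types {O, A} ✓
  I^B I^B → possible child types {B, AB} ✗
  I^B i → possible child types {O, A, B, AB} ✓
  i i → possible child types {O, A} ✓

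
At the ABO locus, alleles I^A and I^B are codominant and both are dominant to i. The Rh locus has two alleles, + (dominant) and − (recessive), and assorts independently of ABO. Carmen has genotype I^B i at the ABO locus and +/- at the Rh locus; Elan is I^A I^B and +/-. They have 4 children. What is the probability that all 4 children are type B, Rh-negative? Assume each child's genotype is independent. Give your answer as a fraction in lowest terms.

1/4096

ABO cross I^B i × I^A I^B → 1/4 A, 1/2 B, 1/4 AB.
Rh cross +/- × +/- → 3/4 Rh+, 1/4 Rh-; so P(type B, Rh-negative) = 1/2 × 1/4 = 1/8 per child.
All 4 independent: (1/8)^4 = 1/4096.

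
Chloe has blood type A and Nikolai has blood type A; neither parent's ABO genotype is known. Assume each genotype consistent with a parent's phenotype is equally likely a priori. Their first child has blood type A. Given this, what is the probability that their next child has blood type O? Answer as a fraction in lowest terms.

Possible genotypes: Chloe ∈ {AA, AO}; Nikolai ∈ {AA, AO}.
Weight each parental genotype pair by prior × P(type-A child):
  AA × AA: posterior weight 4/15; P(next child type O) = 0.
  AA × AO: posterior weight 4/15; P(next child type O) = 0.
  AO × AA: posterior weight 4/15; P(next child type O) = 0.
  AO × AO: posterior weight 1/5; P(next child type O) = 1/4.
Weighted sum = 1/20.

1/20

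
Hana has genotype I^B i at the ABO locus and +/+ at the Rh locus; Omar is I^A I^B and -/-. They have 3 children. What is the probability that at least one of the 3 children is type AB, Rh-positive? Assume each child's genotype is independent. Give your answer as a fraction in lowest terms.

37/64

ABO cross I^B i × I^A I^B → 1/4 A, 1/2 B, 1/4 AB.
Rh cross +/+ × -/- → 1 Rh+; so P(type AB, Rh-positive) = 1/4 × 1 = 1/4 per child.
P(none) = (3/4)^3 = 27/64; P(at least one) = 1 − 27/64 = 37/64.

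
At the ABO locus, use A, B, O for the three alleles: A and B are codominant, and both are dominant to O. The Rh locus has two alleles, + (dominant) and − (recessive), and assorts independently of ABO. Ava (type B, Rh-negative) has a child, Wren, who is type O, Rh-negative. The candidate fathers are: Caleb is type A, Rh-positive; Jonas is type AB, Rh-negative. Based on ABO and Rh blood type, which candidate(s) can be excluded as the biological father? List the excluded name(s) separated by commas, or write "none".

Jonas

A candidate is excluded only if no genotype consistent with his phenotype could produce a type O, Rh-negative child with a type B, Rh-negative mother.
Jonas (type AB, Rh-): no genotype consistent with that phenotype can produce a type-O Rh- child with a type-B mother.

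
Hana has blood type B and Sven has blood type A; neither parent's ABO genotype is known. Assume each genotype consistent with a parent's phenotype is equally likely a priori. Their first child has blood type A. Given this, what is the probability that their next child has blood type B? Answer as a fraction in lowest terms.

Possible genotypes: Hana ∈ {I^B I^B, I^B i}; Sven ∈ {I^A I^A, I^A i}.
Weight each parental genotype pair by prior × P(type-A child):
  I^B i × I^A I^A: posterior weight 2/3; P(next child type B) = 0.
  I^B i × I^A i: posterior weight 1/3; P(next child type B) = 1/4.
Weighted sum = 1/12.

1/12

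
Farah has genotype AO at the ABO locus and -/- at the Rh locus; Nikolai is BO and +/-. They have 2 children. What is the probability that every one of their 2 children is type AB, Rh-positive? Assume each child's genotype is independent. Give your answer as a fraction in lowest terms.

1/64

ABO cross AO × BO → 1/4 O, 1/4 A, 1/4 B, 1/4 AB.
Rh cross -/- × +/- → 1/2 Rh+, 1/2 Rh-; so P(type AB, Rh-positive) = 1/4 × 1/2 = 1/8 per child.
All 2 independent: (1/8)^2 = 1/64.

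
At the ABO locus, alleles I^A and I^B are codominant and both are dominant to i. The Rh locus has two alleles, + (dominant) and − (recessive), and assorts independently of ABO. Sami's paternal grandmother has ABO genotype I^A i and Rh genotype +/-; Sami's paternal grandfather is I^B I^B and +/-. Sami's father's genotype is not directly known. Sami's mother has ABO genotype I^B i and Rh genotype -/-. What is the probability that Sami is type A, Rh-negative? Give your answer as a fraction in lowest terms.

Sami's father's ABO genotype from I^A i × I^B I^B: 1/2 I^A I^B, 1/2 I^B i.
Crossing each possibility with the mother I^B i and summing P(type A): 1/2·1/4 + 1/2·0 = 1/8.
Similarly for Rh via the father's Rh distribution: P(Rh-) = 1/2.
Independent loci: 1/8 × 1/2 = 1/16.

1/16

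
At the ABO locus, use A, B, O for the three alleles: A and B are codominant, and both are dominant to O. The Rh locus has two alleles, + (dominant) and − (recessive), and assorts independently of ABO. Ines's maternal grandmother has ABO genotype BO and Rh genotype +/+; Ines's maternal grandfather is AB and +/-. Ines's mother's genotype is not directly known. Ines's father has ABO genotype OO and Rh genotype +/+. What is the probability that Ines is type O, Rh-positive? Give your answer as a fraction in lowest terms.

Ines's mother's ABO genotype from BO × AB: 1/4 AB, 1/4 AO, 1/4 BB, 1/4 BO.
Crossing each possibility with the father OO and summing P(type O): 1/4·0 + 1/4·1/2 + 1/4·0 + 1/4·1/2 = 1/4.
Similarly for Rh via the mother's Rh distribution: P(Rh+) = 1.
Independent loci: 1/4 × 1 = 1/4.

1/4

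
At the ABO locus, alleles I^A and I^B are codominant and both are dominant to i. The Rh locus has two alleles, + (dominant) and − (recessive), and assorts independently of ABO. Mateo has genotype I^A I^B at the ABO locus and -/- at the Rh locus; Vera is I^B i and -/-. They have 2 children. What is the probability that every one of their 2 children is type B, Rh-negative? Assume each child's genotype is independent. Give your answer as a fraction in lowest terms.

ABO cross I^A I^B × I^B i → 1/4 A, 1/2 B, 1/4 AB.
Rh cross -/- × -/- → 1 Rh-; so P(type B, Rh-negative) = 1/2 × 1 = 1/2 per child.
All 2 independent: (1/2)^2 = 1/4.

1/4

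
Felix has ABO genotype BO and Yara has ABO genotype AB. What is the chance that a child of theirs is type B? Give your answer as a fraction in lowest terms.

ABO cross BO × AB → offspring phenotypes: 1/4 A, 1/2 B, 1/4 AB.
So P(type B) = 1/2.

1/2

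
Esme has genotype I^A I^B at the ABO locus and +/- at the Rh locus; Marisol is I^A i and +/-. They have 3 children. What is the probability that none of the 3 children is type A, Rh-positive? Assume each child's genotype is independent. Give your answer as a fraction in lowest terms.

ABO cross I^A I^B × I^A i → 1/2 A, 1/4 B, 1/4 AB.
Rh cross +/- × +/- → 3/4 Rh+, 1/4 Rh-; so P(type A, Rh-positive) = 1/2 × 3/4 = 3/8 per child.
P(not type A, Rh-positive) = 5/8 for one child; (5/8)^3 = 125/512.

125/512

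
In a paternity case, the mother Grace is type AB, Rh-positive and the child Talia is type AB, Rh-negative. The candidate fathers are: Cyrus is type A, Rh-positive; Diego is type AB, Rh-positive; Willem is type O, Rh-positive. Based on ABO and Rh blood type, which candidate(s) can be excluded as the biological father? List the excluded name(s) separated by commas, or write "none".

Willem

A candidate is excluded only if no genotype consistent with his phenotype could produce a type AB, Rh-negative child with a type AB, Rh-positive mother.
Willem (type O, Rh+): no genotype consistent with that phenotype can produce a type-AB Rh- child with a type-AB mother.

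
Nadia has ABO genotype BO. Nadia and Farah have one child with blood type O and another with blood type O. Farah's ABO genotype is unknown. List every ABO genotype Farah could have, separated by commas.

For each candidate genotype of Farah, check whether crossing it with BO can produce every observed child phenotype.
  AA → possible child types {A, AB} ✗
  AB → possible child types {A, B, AB} ✗
  AO → possible child types {O, A, B, AB} ✓
  BB → possible child types {B} ✗
  BO → possible child types {O, B} ✓
  OO → possible child types {O, B} ✓

AO, BO, OO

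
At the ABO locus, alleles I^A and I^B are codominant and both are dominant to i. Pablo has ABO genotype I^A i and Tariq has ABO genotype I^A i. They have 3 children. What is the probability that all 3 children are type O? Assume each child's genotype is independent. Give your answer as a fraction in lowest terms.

ABO cross I^A i × I^A i → 1/4 O, 3/4 A.
So P(type O) = 1/4 per child.
All 3 independent: (1/4)^3 = 1/64.

1/64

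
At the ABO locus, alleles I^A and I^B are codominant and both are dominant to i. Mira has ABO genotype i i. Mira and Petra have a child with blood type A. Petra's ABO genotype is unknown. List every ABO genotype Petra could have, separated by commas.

I^A I^A, I^A I^B, I^A i

For each candidate genotype of Petra, check whether crossing it with i i can produce every observed child phenotype.
  I^A I^A → possible child types {A} ✓
  I^A I^B → possible child types {A, B} ✓
  I^A i → possible child types {O, A} ✓
  I^B I^B → possible child types {B} ✗
  I^B i → possible child types {O, B} ✗
  i i → possible child types {O} ✗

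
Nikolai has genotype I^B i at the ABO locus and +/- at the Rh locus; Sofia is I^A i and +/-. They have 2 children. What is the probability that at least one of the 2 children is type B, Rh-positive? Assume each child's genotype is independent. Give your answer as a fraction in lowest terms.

ABO cross I^B i × I^A i → 1/4 O, 1/4 A, 1/4 B, 1/4 AB.
Rh cross +/- × +/- → 3/4 Rh+, 1/4 Rh-; so P(type B, Rh-positive) = 1/4 × 3/4 = 3/16 per child.
P(none) = (13/16)^2 = 169/256; P(at least one) = 1 − 169/256 = 87/256.

87/256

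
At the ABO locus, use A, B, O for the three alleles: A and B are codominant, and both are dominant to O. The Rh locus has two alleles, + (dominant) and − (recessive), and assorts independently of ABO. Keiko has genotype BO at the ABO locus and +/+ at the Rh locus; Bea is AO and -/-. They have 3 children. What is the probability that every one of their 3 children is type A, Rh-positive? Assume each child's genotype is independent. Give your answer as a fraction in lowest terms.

ABO cross BO × AO → 1/4 O, 1/4 A, 1/4 B, 1/4 AB.
Rh cross +/+ × -/- → 1 Rh+; so P(type A, Rh-positive) = 1/4 × 1 = 1/4 per child.
All 3 independent: (1/4)^3 = 1/64.

1/64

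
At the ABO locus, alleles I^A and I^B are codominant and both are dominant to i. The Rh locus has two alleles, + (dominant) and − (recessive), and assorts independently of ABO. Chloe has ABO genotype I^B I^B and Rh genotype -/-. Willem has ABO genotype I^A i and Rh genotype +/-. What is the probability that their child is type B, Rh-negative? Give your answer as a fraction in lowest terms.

1/4

ABO cross I^B I^B × I^A i → offspring phenotypes: 1/2 B, 1/2 AB.
Rh cross -/- × +/- → 1/2 Rh+, 1/2 Rh-.
Independent loci: P(type B, Rh-negative) = 1/2 × 1/2 = 1/4.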